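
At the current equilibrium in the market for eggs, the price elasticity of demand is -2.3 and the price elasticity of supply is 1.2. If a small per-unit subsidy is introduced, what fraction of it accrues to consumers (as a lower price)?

For a small subsidy around the equilibrium, the benefit split depends on the relative slopes, which at a point are proportional to the elasticities.
Buyer share = εs/(εs + |εd|) = 1.2/(1.2 + 2.3) = 12/35; seller share = |εd|/(εs + |εd|) = 23/35.

Consumer share = 12/35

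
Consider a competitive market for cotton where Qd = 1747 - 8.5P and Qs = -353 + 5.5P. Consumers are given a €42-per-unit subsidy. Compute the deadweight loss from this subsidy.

Pre-subsidy: 1747 - 8.5P = -353 + 5.5P gives P* = 150, Q* = 472.
With the rebate, buyers effectively pay Pb = Ps − 42, where Ps is the price sellers receive.
Demand in terms of Ps becomes Qd = 1747 − 8.5(Ps − 42) = 2104 - 8.5Ps. Setting this equal to supply: 2104 - 8.5Ps = -353 + 5.5Ps, so Ps = 175.5.
Buyers pay Pb = 175.5 − 42 = 133.5; Q' = -353 + 5.5·175.5 = 612.25.
The subsidy expands output by 612.25 − 472 = 140.25 past the efficient level; on those units the gap between marginal cost and willingness to pay runs from 0 up to 42.
DWL = ½ × 42 × 140.25 = 2945.25.

Deadweight loss = €2945.25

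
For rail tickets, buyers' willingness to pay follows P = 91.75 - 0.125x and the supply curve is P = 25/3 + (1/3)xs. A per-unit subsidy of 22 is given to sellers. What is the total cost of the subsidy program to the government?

Pre-subsidy: 91.75 - 0.125x = 25/3 + (1/3)x gives x* = 182 and P* = 69.
With the subsidy, sellers receive Ps = Pb + 22 for each unit, where Pb is the price buyers pay.
On the curves, Pb = 91.75 - 0.125x and Ps = 25/3 + (1/3)x; the wedge Ps − Pb = 22 gives 25/3 + (1/3)x − (91.75 - 0.125x) = 22, so x' = 230.
Then Pb = 91.75 − 0.125·230 = 63 and Ps = 25/3 + (1/3)·230 = 85.
Government outlay = subsidy × quantity = 22 × 230 = 5060.

Government cost = 5060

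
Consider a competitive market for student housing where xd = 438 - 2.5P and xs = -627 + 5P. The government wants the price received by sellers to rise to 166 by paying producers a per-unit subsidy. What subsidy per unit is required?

Required subsidy s = 72 per unit

At a seller price of 166, quantity supplied is -627 + 5·166 = 203.
Buyers absorb 203 only when they pay Pb with 438 − 2.5·Pb = 203, i.e. Pb = 94.
s = Ps − Pb = 166 − 94 = 72.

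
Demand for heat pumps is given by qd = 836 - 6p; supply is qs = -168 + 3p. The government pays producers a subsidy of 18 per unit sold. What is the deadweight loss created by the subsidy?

Deadweight loss = 324

Pre-subsidy: 836 - 6p = -168 + 3p gives p* = 1004/9, q* = 500/3.
With the subsidy, sellers receive ps = pb + 18 for each unit, where pb is the price buyers pay.
Supply in terms of pb becomes qs = -168 + 3(pb + 18) = -114 + 3pb. Setting this equal to demand: 836 - 6pb = -114 + 3pb, so pb = 950/9.
Sellers receive ps = 950/9 + 18 = 1112/9; q' = 836 − 6·(950/9) = 608/3.
The subsidy expands output by 608/3 − 500/3 = 36 past the efficient level; on those units the gap between marginal cost and willingness to pay runs from 0 up to 18.
DWL = ½ × 18 × 36 = 324.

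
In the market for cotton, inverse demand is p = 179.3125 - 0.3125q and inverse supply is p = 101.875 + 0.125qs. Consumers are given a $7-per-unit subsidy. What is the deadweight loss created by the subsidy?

Pre-subsidy: 179.3125 - 0.3125q = 101.875 + 0.125q gives q* = 177 and p* = 124.
With the rebate, buyers effectively pay pb = ps − 7, where ps is the price sellers receive.
On the curves, pb = 179.3125 - 0.3125q and ps = 101.875 + 0.125q; the wedge ps − pb = 7 gives 101.875 + 0.125q − (179.3125 - 0.3125q) = 7, so q' = 193.
Then pb = 179.3125 − 0.3125·193 = 119 and ps = 101.875 + 0.125·193 = 126.
The subsidy expands output by 193 − 177 = 16 past the efficient level; on those units the gap between marginal cost and willingness to pay runs from 0 up to 7.
DWL = ½ × 7 × 16 = 56.

Deadweight loss = $56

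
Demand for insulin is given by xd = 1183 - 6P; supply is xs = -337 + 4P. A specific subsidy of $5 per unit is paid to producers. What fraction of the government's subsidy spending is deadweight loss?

DWL / government spending = 6/283

Pre-subsidy: 1183 - 6P = -337 + 4P gives P* = 152, x* = 271.
With the subsidy, sellers receive Ps = Pb + 5 for each unit, where Pb is the price buyers pay.
Supply in terms of Pb becomes xs = -337 + 4(Pb + 5) = -317 + 4Pb. Setting this equal to demand: 1183 - 6Pb = -317 + 4Pb, so Pb = 150.
Sellers receive Ps = 150 + 5 = 155; x' = 1183 − 6·150 = 283.
ΔCS = ½(271 + 283)(152 − 150) = 554; ΔPS = ½(271 + 283)(155 − 152) = 831.
Government spending = 5 × 283 = 1415.
DWL = ½ × 5 × (283 − 271) = 30; fraction = 30 / 1415 = 6/283.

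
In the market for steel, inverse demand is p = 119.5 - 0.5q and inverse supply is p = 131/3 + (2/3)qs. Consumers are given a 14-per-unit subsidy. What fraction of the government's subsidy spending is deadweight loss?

Pre-subsidy: 119.5 - 0.5q = 131/3 + (2/3)q gives q* = 65 and p* = 87.
With the rebate, buyers effectively pay pb = ps − 14, where ps is the price sellers receive.
On the curves, pb = 119.5 - 0.5q and ps = 131/3 + (2/3)q; the wedge ps − pb = 14 gives 131/3 + (2/3)q − (119.5 - 0.5q) = 14, so q' = 77.
Then pb = 119.5 − 0.5·77 = 81 and ps = 131/3 + (2/3)·77 = 95.
ΔCS = ½(65 + 77)(87 − 81) = 426; ΔPS = ½(65 + 77)(95 − 87) = 568.
Government spending = 14 × 77 = 1078.
DWL = ½ × 14 × (77 − 65) = 84; fraction = 84 / 1078 = 6/77.

DWL / government spending = 6/77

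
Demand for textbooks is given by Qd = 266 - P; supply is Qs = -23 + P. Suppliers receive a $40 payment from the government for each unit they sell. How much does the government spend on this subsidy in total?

Government cost = $5660

Pre-subsidy: 266 - P = -23 + P gives P* = 144.5, Q* = 121.5.
With the subsidy, sellers receive Ps = Pb + 40 for each unit, where Pb is the price buyers pay.
Supply in terms of Pb becomes Qs = -23 + 1(Pb + 40) = 17 + Pb. Setting this equal to demand: 266 - Pb = 17 + Pb, so Pb = 124.5.
Sellers receive Ps = 124.5 + 40 = 164.5; Q' = 266 − 1·124.5 = 141.5.
Government outlay = subsidy × quantity = 40 × 141.5 = 5660.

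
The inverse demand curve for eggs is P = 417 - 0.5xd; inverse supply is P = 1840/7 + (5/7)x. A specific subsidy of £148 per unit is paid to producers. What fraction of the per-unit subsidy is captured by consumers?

Consumer share = 7/17

Pre-subsidy: 417 - 0.5x = 1840/7 + (5/7)x gives x* = 2158/17 and P* = 6010/17.
With the subsidy, sellers receive Ps = Pb + 148 for each unit, where Pb is the price buyers pay.
On the curves, Pb = 417 - 0.5x and Ps = 1840/7 + (5/7)x; the wedge Ps − Pb = 148 gives 1840/7 + (5/7)x − (417 - 0.5x) = 148, so x' = 4230/17.
Then Pb = 417 − 0.5·(4230/17) = 4974/17 and Ps = 1840/7 + (5/7)·(4230/17) = 7490/17.
Buyers' price falls by P* − Pb = 6010/17 − 4974/17 = 1036/17; sellers' price rises by Ps − P* = 7490/17 − 6010/17 = 1480/17.
So consumers capture (1036/17)/148 = 7/17 of each unit of subsidy.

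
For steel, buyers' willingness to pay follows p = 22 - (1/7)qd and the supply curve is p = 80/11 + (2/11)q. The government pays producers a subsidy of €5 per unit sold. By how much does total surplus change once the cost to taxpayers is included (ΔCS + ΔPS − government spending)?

Pre-subsidy: 22 - (1/7)q = 80/11 + (2/11)q gives q* = 45.36 and p* = 15.52.
With the subsidy, sellers receive ps = pb + 5 for each unit, where pb is the price buyers pay.
On the curves, pb = 22 - (1/7)q and ps = 80/11 + (2/11)q; the wedge ps − pb = 5 gives 80/11 + (2/11)q − (22 - (1/7)q) = 5, so q' = 60.76.
Then pb = 22 − (1/7)·60.76 = 13.32 and ps = 80/11 + (2/11)·60.76 = 18.32.
ΔCS = ½(45.36 + 60.76)(15.52 − 13.32) = 116.732; ΔPS = ½(45.36 + 60.76)(18.32 − 15.52) = 148.568.
Government spending = 5 × 60.76 = 303.8.
Net change = 116.732 + 148.568 − 303.8 = -38.5. The loss equals the DWL triangle ½·5·15.4.

Net change in total surplus = -€38.5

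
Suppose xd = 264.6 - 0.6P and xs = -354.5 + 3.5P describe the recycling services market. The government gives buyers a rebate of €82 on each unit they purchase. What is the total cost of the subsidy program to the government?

Pre-subsidy: 264.6 - 0.6P = -354.5 + 3.5P gives P* = 151, x* = 174.
With the rebate, buyers effectively pay Pb = Ps − 82, where Ps is the price sellers receive.
Demand in terms of Ps becomes xd = 264.6 − 0.6(Ps − 82) = 313.8 - 0.6Ps. Setting this equal to supply: 313.8 - 0.6Ps = -354.5 + 3.5Ps, so Ps = 163.
Buyers pay Pb = 163 − 82 = 81; x' = -354.5 + 3.5·163 = 216.
Government outlay = subsidy × quantity = 82 × 216 = 17712.

Government cost = €17712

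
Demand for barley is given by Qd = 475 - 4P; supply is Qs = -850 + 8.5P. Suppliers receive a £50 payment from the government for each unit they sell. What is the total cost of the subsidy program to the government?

Pre-subsidy: 475 - 4P = -850 + 8.5P gives P* = 106, Q* = 51.
With the subsidy, sellers receive Ps = Pb + 50 for each unit, where Pb is the price buyers pay.
Supply in terms of Pb becomes Qs = -850 + 8.5(Pb + 50) = -425 + 8.5Pb. Setting this equal to demand: 475 - 4Pb = -425 + 8.5Pb, so Pb = 72.
Sellers receive Ps = 72 + 50 = 122; Q' = 475 − 4·72 = 187.
Government outlay = subsidy × quantity = 50 × 187 = 9350.

Government cost = £9350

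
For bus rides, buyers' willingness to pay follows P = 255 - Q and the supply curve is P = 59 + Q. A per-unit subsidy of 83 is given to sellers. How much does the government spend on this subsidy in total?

Government cost = 11578.5

Pre-subsidy: 255 - Q = 59 + Q gives Q* = 98 and P* = 157.
With the subsidy, sellers receive Ps = Pb + 83 for each unit, where Pb is the price buyers pay.
On the curves, Pb = 255 - Q and Ps = 59 + Q; the wedge Ps − Pb = 83 gives 59 + Q − (255 - Q) = 83, so Q' = 139.5.
Then Pb = 255 − 1·139.5 = 115.5 and Ps = 59 + 1·139.5 = 198.5.
Government outlay = subsidy × quantity = 83 × 139.5 = 11578.5.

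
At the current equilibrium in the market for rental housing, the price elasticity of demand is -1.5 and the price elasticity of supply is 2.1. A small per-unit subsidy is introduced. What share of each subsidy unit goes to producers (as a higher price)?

For a small subsidy around the equilibrium, the benefit split depends on the relative slopes, which at a point are proportional to the elasticities.
Buyer share = εs/(εs + |εd|) = 2.1/(2.1 + 1.5) = 7/12; seller share = |εd|/(εs + |εd|) = 5/12.
So producers capture 5/12 of the subsidy.

Producer share = 5/12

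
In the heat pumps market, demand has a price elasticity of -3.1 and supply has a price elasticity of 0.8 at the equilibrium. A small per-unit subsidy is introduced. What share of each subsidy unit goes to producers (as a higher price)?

For a small subsidy around the equilibrium, the benefit split depends on the relative slopes, which at a point are proportional to the elasticities.
Buyer share = εs/(εs + |εd|) = 0.8/(0.8 + 3.1) = 8/39; seller share = |εd|/(εs + |εd|) = 31/39.
So producers capture 31/39 of the subsidy.

Producer share = 31/39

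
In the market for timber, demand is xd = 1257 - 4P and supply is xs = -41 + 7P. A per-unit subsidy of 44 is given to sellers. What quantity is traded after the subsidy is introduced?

x' = 897

Pre-subsidy: 1257 - 4P = -41 + 7P gives P* = 118, x* = 785.
With the subsidy, sellers receive Ps = Pb + 44 for each unit, where Pb is the price buyers pay.
Supply in terms of Pb becomes xs = -41 + 7(Pb + 44) = 267 + 7Pb. Setting this equal to demand: 1257 - 4Pb = 267 + 7Pb, so Pb = 90.
Sellers receive Ps = 90 + 44 = 134; x' = 1257 − 4·90 = 897.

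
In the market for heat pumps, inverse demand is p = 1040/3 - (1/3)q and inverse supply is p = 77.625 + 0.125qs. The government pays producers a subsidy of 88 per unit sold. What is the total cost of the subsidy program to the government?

Government cost = 68552

Pre-subsidy: 1040/3 - (1/3)q = 77.625 + 0.125q gives q* = 587 and p* = 151.
With the subsidy, sellers receive ps = pb + 88 for each unit, where pb is the price buyers pay.
On the curves, pb = 1040/3 - (1/3)q and ps = 77.625 + 0.125q; the wedge ps − pb = 88 gives 77.625 + 0.125q − (1040/3 - (1/3)q) = 88, so q' = 779.
Then pb = 1040/3 − (1/3)·779 = 87 and ps = 77.625 + 0.125·779 = 175.
Government outlay = subsidy × quantity = 88 × 779 = 68552.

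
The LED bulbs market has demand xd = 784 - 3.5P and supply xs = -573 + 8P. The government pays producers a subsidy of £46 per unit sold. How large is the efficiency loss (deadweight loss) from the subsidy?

Pre-subsidy: 784 - 3.5P = -573 + 8P gives P* = 118, x* = 371.
With the subsidy, sellers receive Ps = Pb + 46 for each unit, where Pb is the price buyers pay.
Supply in terms of Pb becomes xs = -573 + 8(Pb + 46) = -205 + 8Pb. Setting this equal to demand: 784 - 3.5Pb = -205 + 8Pb, so Pb = 86.
Sellers receive Ps = 86 + 46 = 132; x' = 784 − 3.5·86 = 483.
The subsidy expands output by 483 − 371 = 112 past the efficient level; on those units the gap between marginal cost and willingness to pay runs from 0 up to 46.
DWL = ½ × 46 × 112 = 2576.

Deadweight loss = £2576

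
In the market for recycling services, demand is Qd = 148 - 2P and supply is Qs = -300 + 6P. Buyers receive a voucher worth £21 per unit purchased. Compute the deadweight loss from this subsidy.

Deadweight loss = £330.75

Pre-subsidy: 148 - 2P = -300 + 6P gives P* = 56, Q* = 36.
With the rebate, buyers effectively pay Pb = Ps − 21, where Ps is the price sellers receive.
Demand in terms of Ps becomes Qd = 148 − 2(Ps − 21) = 190 - 2Ps. Setting this equal to supply: 190 - 2Ps = -300 + 6Ps, so Ps = 61.25.
Buyers pay Pb = 61.25 − 21 = 40.25; Q' = -300 + 6·61.25 = 67.5.
The subsidy expands output by 67.5 − 36 = 31.5 past the efficient level; on those units the gap between marginal cost and willingness to pay runs from 0 up to 21.
DWL = ½ × 21 × 31.5 = 330.75.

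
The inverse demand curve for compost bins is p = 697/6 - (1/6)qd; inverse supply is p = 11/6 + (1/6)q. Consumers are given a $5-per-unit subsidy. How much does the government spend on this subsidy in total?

Government cost = $1790

Pre-subsidy: 697/6 - (1/6)q = 11/6 + (1/6)q gives q* = 343 and p* = 59.
With the rebate, buyers effectively pay pb = ps − 5, where ps is the price sellers receive.
On the curves, pb = 697/6 - (1/6)q and ps = 11/6 + (1/6)q; the wedge ps − pb = 5 gives 11/6 + (1/6)q − (697/6 - (1/6)q) = 5, so q' = 358.
Then pb = 697/6 − (1/6)·358 = 56.5 and ps = 11/6 + (1/6)·358 = 61.5.
Government outlay = subsidy × quantity = 5 × 358 = 1790.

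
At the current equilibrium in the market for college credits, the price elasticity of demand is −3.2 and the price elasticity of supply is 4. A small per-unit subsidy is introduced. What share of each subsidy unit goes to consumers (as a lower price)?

For a small subsidy around the equilibrium, the benefit split depends on the relative slopes, which at a point are proportional to the elasticities.
Buyer share = εs/(εs + |εd|) = 4/(4 + 3.2) = 5/9; seller share = |εd|/(εs + |εd|) = 4/9.

Consumer share = 5/9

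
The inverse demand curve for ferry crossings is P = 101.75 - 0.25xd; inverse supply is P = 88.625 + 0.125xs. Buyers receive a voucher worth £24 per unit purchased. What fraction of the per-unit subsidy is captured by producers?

Producer share = 1/3

Pre-subsidy: 101.75 - 0.25x = 88.625 + 0.125x gives x* = 35 and P* = 93.
With the rebate, buyers effectively pay Pb = Ps − 24, where Ps is the price sellers receive.
On the curves, Pb = 101.75 - 0.25x and Ps = 88.625 + 0.125x; the wedge Ps − Pb = 24 gives 88.625 + 0.125x − (101.75 - 0.25x) = 24, so x' = 99.
Then Pb = 101.75 − 0.25·99 = 77 and Ps = 88.625 + 0.125·99 = 101.
Buyers' price falls by P* − Pb = 93 − 77 = 16; sellers' price rises by Ps − P* = 101 − 93 = 8.
So producers capture 8/24 = 1/3 of each unit of subsidy.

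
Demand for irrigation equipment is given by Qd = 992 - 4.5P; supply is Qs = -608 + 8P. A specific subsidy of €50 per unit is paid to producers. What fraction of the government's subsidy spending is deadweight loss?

Pre-subsidy: 992 - 4.5P = -608 + 8P gives P* = 128, Q* = 416.
With the subsidy, sellers receive Ps = Pb + 50 for each unit, where Pb is the price buyers pay.
Supply in terms of Pb becomes Qs = -608 + 8(Pb + 50) = -208 + 8Pb. Setting this equal to demand: 992 - 4.5Pb = -208 + 8Pb, so Pb = 96.
Sellers receive Ps = 96 + 50 = 146; Q' = 992 − 4.5·96 = 560.
ΔCS = ½(416 + 560)(128 − 96) = 15616; ΔPS = ½(416 + 560)(146 − 128) = 8784.
Government spending = 50 × 560 = 28000.
DWL = ½ × 50 × (560 − 416) = 3600; fraction = 3600 / 28000 = 9/70.

DWL / government spending = 9/70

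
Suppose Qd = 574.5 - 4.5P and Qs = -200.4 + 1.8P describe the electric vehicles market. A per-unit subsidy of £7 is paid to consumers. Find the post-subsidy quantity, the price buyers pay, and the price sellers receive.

Q' = 30; buyers pay £121; sellers receive £128

Pre-subsidy: 574.5 - 4.5P = -200.4 + 1.8P gives P* = 123, Q* = 21.
With the rebate, buyers effectively pay Pb = Ps − 7, where Ps is the price sellers receive.
Demand in terms of Ps becomes Qd = 574.5 − 4.5(Ps − 7) = 606 - 4.5Ps. Setting this equal to supply: 606 - 4.5Ps = -200.4 + 1.8Ps, so Ps = 128.
Buyers pay Pb = 128 − 7 = 121; Q' = -200.4 + 1.8·128 = 30.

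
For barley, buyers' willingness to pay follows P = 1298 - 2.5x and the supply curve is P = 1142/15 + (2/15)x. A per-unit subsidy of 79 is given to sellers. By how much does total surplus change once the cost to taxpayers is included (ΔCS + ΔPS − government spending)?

Pre-subsidy: 1298 - 2.5x = 1142/15 + (2/15)x gives x* = 464 and P* = 138.
With the subsidy, sellers receive Ps = Pb + 79 for each unit, where Pb is the price buyers pay.
On the curves, Pb = 1298 - 2.5x and Ps = 1142/15 + (2/15)x; the wedge Ps − Pb = 79 gives 1142/15 + (2/15)x − (1298 - 2.5x) = 79, so x' = 494.
Then Pb = 1298 − 2.5·494 = 63 and Ps = 1142/15 + (2/15)·494 = 142.
ΔCS = ½(464 + 494)(138 − 63) = 35925; ΔPS = ½(464 + 494)(142 − 138) = 1916.
Government spending = 79 × 494 = 39026.
Net change = 35925 + 1916 − 39026 = -1185. The loss equals the DWL triangle ½·79·30.

Net change in total surplus = -1185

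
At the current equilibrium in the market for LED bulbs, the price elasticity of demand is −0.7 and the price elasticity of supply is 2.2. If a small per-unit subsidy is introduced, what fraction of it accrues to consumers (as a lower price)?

Consumer share = 22/29

For a small subsidy around the equilibrium, the benefit split depends on the relative slopes, which at a point are proportional to the elasticities.
Buyer share = εs/(εs + |εd|) = 2.2/(2.2 + 0.7) = 22/29; seller share = |εd|/(εs + |εd|) = 7/29.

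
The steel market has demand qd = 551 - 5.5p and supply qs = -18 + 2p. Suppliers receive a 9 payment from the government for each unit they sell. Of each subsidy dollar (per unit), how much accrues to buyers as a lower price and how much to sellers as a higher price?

Pre-subsidy: 551 - 5.5p = -18 + 2p gives p* = 1138/15, q* = 2006/15.
With the subsidy, sellers receive ps = pb + 9 for each unit, where pb is the price buyers pay.
Supply in terms of pb becomes qs = -18 + 2(pb + 9) = 0 + 2pb. Setting this equal to demand: 551 - 5.5pb = 0 + 2pb, so pb = 1102/15.
Sellers receive ps = 1102/15 + 9 = 1237/15; q' = 551 − 5.5·(1102/15) = 2204/15.
Buyers' price falls by p* − pb = 1138/15 − 1102/15 = 2.4; sellers' price rises by ps − p* = 1237/15 − 1138/15 = 6.6.

Buyers gain 2.4 per unit; sellers gain 6.6 per unit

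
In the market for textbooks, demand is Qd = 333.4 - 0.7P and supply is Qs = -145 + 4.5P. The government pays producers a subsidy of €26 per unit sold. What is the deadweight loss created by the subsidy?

Deadweight loss = €204.75

Pre-subsidy: 333.4 - 0.7P = -145 + 4.5P gives P* = 92, Q* = 269.
With the subsidy, sellers receive Ps = Pb + 26 for each unit, where Pb is the price buyers pay.
Supply in terms of Pb becomes Qs = -145 + 4.5(Pb + 26) = -28 + 4.5Pb. Setting this equal to demand: 333.4 - 0.7Pb = -28 + 4.5Pb, so Pb = 69.5.
Sellers receive Ps = 69.5 + 26 = 95.5; Q' = 333.4 − 0.7·69.5 = 284.75.
The subsidy expands output by 284.75 − 269 = 15.75 past the efficient level; on those units the gap between marginal cost and willingness to pay runs from 0 up to 26.
DWL = ½ × 26 × 15.75 = 204.75.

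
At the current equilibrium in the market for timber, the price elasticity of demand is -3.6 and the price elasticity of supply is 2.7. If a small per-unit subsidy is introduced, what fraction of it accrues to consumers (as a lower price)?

For a small subsidy around the equilibrium, the benefit split depends on the relative slopes, which at a point are proportional to the elasticities.
Buyer share = εs/(εs + |εd|) = 2.7/(2.7 + 3.6) = 3/7; seller share = |εd|/(εs + |εd|) = 4/7.

Consumer share = 3/7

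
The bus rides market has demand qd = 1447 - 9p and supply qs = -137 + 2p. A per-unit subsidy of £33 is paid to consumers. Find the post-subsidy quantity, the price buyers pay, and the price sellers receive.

q' = 205; buyers pay £138; sellers receive £171

Pre-subsidy: 1447 - 9p = -137 + 2p gives p* = 144, q* = 151.
With the rebate, buyers effectively pay pb = ps − 33, where ps is the price sellers receive.
Demand in terms of ps becomes qd = 1447 − 9(ps − 33) = 1744 - 9ps. Setting this equal to supply: 1744 - 9ps = -137 + 2ps, so ps = 171.
Buyers pay pb = 171 − 33 = 138; q' = -137 + 2·171 = 205.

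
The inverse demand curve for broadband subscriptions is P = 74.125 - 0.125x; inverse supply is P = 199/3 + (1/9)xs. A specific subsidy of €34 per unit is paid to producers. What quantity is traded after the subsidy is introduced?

Pre-subsidy: 74.125 - 0.125x = 199/3 + (1/9)x gives x* = 33 and P* = 70.
With the subsidy, sellers receive Ps = Pb + 34 for each unit, where Pb is the price buyers pay.
On the curves, Pb = 74.125 - 0.125x and Ps = 199/3 + (1/9)x; the wedge Ps − Pb = 34 gives 199/3 + (1/9)x − (74.125 - 0.125x) = 34, so x' = 177.
Then Pb = 74.125 − 0.125·177 = 52 and Ps = 199/3 + (1/9)·177 = 86.

x' = 177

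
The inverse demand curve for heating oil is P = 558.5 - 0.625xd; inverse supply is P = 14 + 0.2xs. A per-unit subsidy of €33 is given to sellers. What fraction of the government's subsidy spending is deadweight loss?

DWL / government spending = 1/35

Pre-subsidy: 558.5 - 0.625x = 14 + 0.2x gives x* = 660 and P* = 146.
With the subsidy, sellers receive Ps = Pb + 33 for each unit, where Pb is the price buyers pay.
On the curves, Pb = 558.5 - 0.625x and Ps = 14 + 0.2x; the wedge Ps − Pb = 33 gives 14 + 0.2x − (558.5 - 0.625x) = 33, so x' = 700.
Then Pb = 558.5 − 0.625·700 = 121 and Ps = 14 + 0.2·700 = 154.
ΔCS = ½(660 + 700)(146 − 121) = 17000; ΔPS = ½(660 + 700)(154 − 146) = 5440.
Government spending = 33 × 700 = 23100.
DWL = ½ × 33 × (700 − 660) = 660; fraction = 660 / 23100 = 1/35.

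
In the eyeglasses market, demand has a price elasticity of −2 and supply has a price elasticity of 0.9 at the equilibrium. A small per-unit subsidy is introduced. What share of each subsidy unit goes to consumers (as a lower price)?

Consumer share = 9/29

For a small subsidy around the equilibrium, the benefit split depends on the relative slopes, which at a point are proportional to the elasticities.
Buyer share = εs/(εs + |εd|) = 0.9/(0.9 + 2) = 9/29; seller share = |εd|/(εs + |εd|) = 20/29.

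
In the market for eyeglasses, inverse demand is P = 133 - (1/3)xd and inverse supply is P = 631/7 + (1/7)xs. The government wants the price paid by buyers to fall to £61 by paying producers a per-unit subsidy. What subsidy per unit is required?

At a buyer price of 61, quantity demanded is 399 − 3·61 = 216.
Sellers supply 216 only when they receive Ps = 631/7 + (1/7)·216 = 121.
s = Ps − Pb = 121 − 61 = 60.

Required subsidy s = £60 per unit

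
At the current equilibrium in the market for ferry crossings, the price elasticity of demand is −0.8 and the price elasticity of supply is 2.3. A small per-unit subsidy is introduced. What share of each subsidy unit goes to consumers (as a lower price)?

For a small subsidy around the equilibrium, the benefit split depends on the relative slopes, which at a point are proportional to the elasticities.
Buyer share = εs/(εs + |εd|) = 2.3/(2.3 + 0.8) = 23/31; seller share = |εd|/(εs + |εd|) = 8/31.

Consumer share = 23/31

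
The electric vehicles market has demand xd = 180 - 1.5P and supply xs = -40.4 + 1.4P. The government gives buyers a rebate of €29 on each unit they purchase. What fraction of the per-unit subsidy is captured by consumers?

Pre-subsidy: 180 - 1.5P = -40.4 + 1.4P gives P* = 76, x* = 66.
With the rebate, buyers effectively pay Pb = Ps − 29, where Ps is the price sellers receive.
Demand in terms of Ps becomes xd = 180 − 1.5(Ps − 29) = 223.5 - 1.5Ps. Setting this equal to supply: 223.5 - 1.5Ps = -40.4 + 1.4Ps, so Ps = 91.
Buyers pay Pb = 91 − 29 = 62; x' = -40.4 + 1.4·91 = 87.
Buyers' price falls by P* − Pb = 76 − 62 = 14; sellers' price rises by Ps − P* = 91 − 76 = 15.
So consumers capture 14/29 = 14/29 of each unit of subsidy.

Consumer share = 14/29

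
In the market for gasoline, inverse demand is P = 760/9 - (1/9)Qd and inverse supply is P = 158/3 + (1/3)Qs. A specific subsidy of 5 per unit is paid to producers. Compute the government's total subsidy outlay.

Pre-subsidy: 760/9 - (1/9)Q = 158/3 + (1/3)Q gives Q* = 71.5 and P* = 76.5.
With the subsidy, sellers receive Ps = Pb + 5 for each unit, where Pb is the price buyers pay.
On the curves, Pb = 760/9 - (1/9)Q and Ps = 158/3 + (1/3)Q; the wedge Ps − Pb = 5 gives 158/3 + (1/3)Q − (760/9 - (1/9)Q) = 5, so Q' = 82.75.
Then Pb = 760/9 − (1/9)·82.75 = 75.25 and Ps = 158/3 + (1/3)·82.75 = 80.25.
Government outlay = subsidy × quantity = 5 × 82.75 = 413.75.

Government cost = 413.75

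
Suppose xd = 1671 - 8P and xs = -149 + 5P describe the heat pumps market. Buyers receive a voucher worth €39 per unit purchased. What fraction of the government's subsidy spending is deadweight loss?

DWL / government spending = 60/671

Pre-subsidy: 1671 - 8P = -149 + 5P gives P* = 140, x* = 551.
With the rebate, buyers effectively pay Pb = Ps − 39, where Ps is the price sellers receive.
Demand in terms of Ps becomes xd = 1671 − 8(Ps − 39) = 1983 - 8Ps. Setting this equal to supply: 1983 - 8Ps = -149 + 5Ps, so Ps = 164.
Buyers pay Pb = 164 − 39 = 125; x' = -149 + 5·164 = 671.
ΔCS = ½(551 + 671)(140 − 125) = 9165; ΔPS = ½(551 + 671)(164 − 140) = 14664.
Government spending = 39 × 671 = 26169.
DWL = ½ × 39 × (671 − 551) = 2340; fraction = 2340 / 26169 = 60/671.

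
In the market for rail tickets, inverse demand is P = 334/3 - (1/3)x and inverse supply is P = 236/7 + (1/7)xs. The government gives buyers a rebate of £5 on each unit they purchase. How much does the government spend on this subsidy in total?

Government cost = £867.5

Pre-subsidy: 334/3 - (1/3)x = 236/7 + (1/7)x gives x* = 163 and P* = 57.
With the rebate, buyers effectively pay Pb = Ps − 5, where Ps is the price sellers receive.
On the curves, Pb = 334/3 - (1/3)x and Ps = 236/7 + (1/7)x; the wedge Ps − Pb = 5 gives 236/7 + (1/7)x − (334/3 - (1/3)x) = 5, so x' = 173.5.
Then Pb = 334/3 − (1/3)·173.5 = 53.5 and Ps = 236/7 + (1/7)·173.5 = 58.5.
Government outlay = subsidy × quantity = 5 × 173.5 = 867.5.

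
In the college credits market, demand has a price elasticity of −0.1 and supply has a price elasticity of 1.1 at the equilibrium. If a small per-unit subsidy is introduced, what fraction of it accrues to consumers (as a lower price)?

For a small subsidy around the equilibrium, the benefit split depends on the relative slopes, which at a point are proportional to the elasticities.
Buyer share = εs/(εs + |εd|) = 1.1/(1.1 + 0.1) = 11/12; seller share = |εd|/(εs + |εd|) = 1/12.

Consumer share = 11/12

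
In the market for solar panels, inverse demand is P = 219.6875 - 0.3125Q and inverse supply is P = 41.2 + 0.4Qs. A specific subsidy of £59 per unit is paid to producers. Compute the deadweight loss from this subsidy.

Pre-subsidy: 219.6875 - 0.3125Q = 41.2 + 0.4Q gives Q* = 14279/57 and P* = 8060/57.
With the subsidy, sellers receive Ps = Pb + 59 for each unit, where Pb is the price buyers pay.
On the curves, Pb = 219.6875 - 0.3125Q and Ps = 41.2 + 0.4Q; the wedge Ps − Pb = 59 gives 41.2 + 0.4Q − (219.6875 - 0.3125Q) = 59, so Q' = 6333/19.
Then Pb = 219.6875 − 0.3125·(6333/19) = 2195/19 and Ps = 41.2 + 0.4·(6333/19) = 3316/19.
The subsidy expands output by 6333/19 − 14279/57 = 4720/57 past the efficient level; on those units the gap between marginal cost and willingness to pay runs from 0 up to 59.
DWL = ½ × 59 × 4720/57 = 139240/57.

Deadweight loss = 139240/57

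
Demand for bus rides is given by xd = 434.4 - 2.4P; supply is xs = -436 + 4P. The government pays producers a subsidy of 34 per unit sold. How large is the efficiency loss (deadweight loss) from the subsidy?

Pre-subsidy: 434.4 - 2.4P = -436 + 4P gives P* = 136, x* = 108.
With the subsidy, sellers receive Ps = Pb + 34 for each unit, where Pb is the price buyers pay.
Supply in terms of Pb becomes xs = -436 + 4(Pb + 34) = -300 + 4Pb. Setting this equal to demand: 434.4 - 2.4Pb = -300 + 4Pb, so Pb = 114.75.
Sellers receive Ps = 114.75 + 34 = 148.75; x' = 434.4 − 2.4·114.75 = 159.
The subsidy expands output by 159 − 108 = 51 past the efficient level; on those units the gap between marginal cost and willingness to pay runs from 0 up to 34.
DWL = ½ × 34 × 51 = 867.

Deadweight loss = 867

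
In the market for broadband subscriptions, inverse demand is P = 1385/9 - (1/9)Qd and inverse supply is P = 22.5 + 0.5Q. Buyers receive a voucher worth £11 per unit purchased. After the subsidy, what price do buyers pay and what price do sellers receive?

Pre-subsidy: 1385/9 - (1/9)Q = 22.5 + 0.5Q gives Q* = 215 and P* = 130.
With the rebate, buyers effectively pay Pb = Ps − 11, where Ps is the price sellers receive.
On the curves, Pb = 1385/9 - (1/9)Q and Ps = 22.5 + 0.5Q; the wedge Ps − Pb = 11 gives 22.5 + 0.5Q − (1385/9 - (1/9)Q) = 11, so Q' = 233.
Then Pb = 1385/9 − (1/9)·233 = 128 and Ps = 22.5 + 0.5·233 = 139.

Buyers pay £128; sellers receive £139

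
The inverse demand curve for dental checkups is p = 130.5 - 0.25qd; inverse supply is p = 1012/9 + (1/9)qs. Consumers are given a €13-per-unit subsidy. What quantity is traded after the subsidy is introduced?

Pre-subsidy: 130.5 - 0.25q = 1012/9 + (1/9)q gives q* = 50 and p* = 118.
With the rebate, buyers effectively pay pb = ps − 13, where ps is the price sellers receive.
On the curves, pb = 130.5 - 0.25q and ps = 1012/9 + (1/9)q; the wedge ps − pb = 13 gives 1012/9 + (1/9)q − (130.5 - 0.25q) = 13, so q' = 86.
Then pb = 130.5 − 0.25·86 = 109 and ps = 1012/9 + (1/9)·86 = 122.

q' = 86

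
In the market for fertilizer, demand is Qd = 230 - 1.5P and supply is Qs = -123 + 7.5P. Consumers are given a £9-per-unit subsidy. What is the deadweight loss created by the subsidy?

Deadweight loss = £50.625

Pre-subsidy: 230 - 1.5P = -123 + 7.5P gives P* = 353/9, Q* = 1027/6.
With the rebate, buyers effectively pay Pb = Ps − 9, where Ps is the price sellers receive.
Demand in terms of Ps becomes Qd = 230 − 1.5(Ps − 9) = 243.5 - 1.5Ps. Setting this equal to supply: 243.5 - 1.5Ps = -123 + 7.5Ps, so Ps = 733/18.
Buyers pay Pb = 733/18 − 9 = 571/18; Q' = -123 + 7.5·(733/18) = 2189/12.
The subsidy expands output by 2189/12 − 1027/6 = 11.25 past the efficient level; on those units the gap between marginal cost and willingness to pay runs from 0 up to 9.
DWL = ½ × 9 × 11.25 = 50.625.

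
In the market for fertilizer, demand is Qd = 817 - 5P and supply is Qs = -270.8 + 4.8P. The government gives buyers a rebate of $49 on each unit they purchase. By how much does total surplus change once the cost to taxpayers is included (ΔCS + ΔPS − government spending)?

Net change in total surplus = -$2940

Pre-subsidy: 817 - 5P = -270.8 + 4.8P gives P* = 111, Q* = 262.
With the rebate, buyers effectively pay Pb = Ps − 49, where Ps is the price sellers receive.
Demand in terms of Ps becomes Qd = 817 − 5(Ps − 49) = 1062 - 5Ps. Setting this equal to supply: 1062 - 5Ps = -270.8 + 4.8Ps, so Ps = 136.
Buyers pay Pb = 136 − 49 = 87; Q' = -270.8 + 4.8·136 = 382.
ΔCS = ½(262 + 382)(111 − 87) = 7728; ΔPS = ½(262 + 382)(136 − 111) = 8050.
Government spending = 49 × 382 = 18718.
Net change = 7728 + 8050 − 18718 = -2940. The loss equals the DWL triangle ½·49·120.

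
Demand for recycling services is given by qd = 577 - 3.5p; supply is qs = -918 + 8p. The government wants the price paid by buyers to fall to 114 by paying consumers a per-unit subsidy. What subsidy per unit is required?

Required subsidy s = 23 per unit

At a buyer price of 114, quantity demanded is 577 − 3.5·114 = 178.
Sellers supply 178 only when they receive ps with -918 + 8·ps = 178, i.e. ps = 137.
s = ps − pb = 137 − 114 = 23.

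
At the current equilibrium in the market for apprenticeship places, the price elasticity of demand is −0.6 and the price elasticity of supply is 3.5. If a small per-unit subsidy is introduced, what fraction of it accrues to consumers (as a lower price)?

Consumer share = 35/41

For a small subsidy around the equilibrium, the benefit split depends on the relative slopes, which at a point are proportional to the elasticities.
Buyer share = εs/(εs + |εd|) = 3.5/(3.5 + 0.6) = 35/41; seller share = |εd|/(εs + |εd|) = 6/41.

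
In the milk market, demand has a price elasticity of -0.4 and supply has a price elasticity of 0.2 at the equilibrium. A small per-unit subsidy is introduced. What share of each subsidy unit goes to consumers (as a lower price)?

For a small subsidy around the equilibrium, the benefit split depends on the relative slopes, which at a point are proportional to the elasticities.
Buyer share = εs/(εs + |εd|) = 0.2/(0.2 + 0.4) = 1/3; seller share = |εd|/(εs + |εd|) = 2/3.

Consumer share = 1/3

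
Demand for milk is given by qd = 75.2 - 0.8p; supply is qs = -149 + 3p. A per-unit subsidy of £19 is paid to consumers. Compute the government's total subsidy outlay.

Pre-subsidy: 75.2 - 0.8p = -149 + 3p gives p* = 59, q* = 28.
With the rebate, buyers effectively pay pb = ps − 19, where ps is the price sellers receive.
Demand in terms of ps becomes qd = 75.2 − 0.8(ps − 19) = 90.4 - 0.8ps. Setting this equal to supply: 90.4 - 0.8ps = -149 + 3ps, so ps = 63.
Buyers pay pb = 63 − 19 = 44; q' = -149 + 3·63 = 40.
Government outlay = subsidy × quantity = 19 × 40 = 760.

Government cost = £760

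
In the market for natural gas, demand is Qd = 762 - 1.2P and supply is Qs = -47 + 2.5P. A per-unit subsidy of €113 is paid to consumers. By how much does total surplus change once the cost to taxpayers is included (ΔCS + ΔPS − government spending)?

Net change in total surplus = -191535/37

Pre-subsidy: 762 - 1.2P = -47 + 2.5P gives P* = 8090/37, Q* = 18486/37.
With the rebate, buyers effectively pay Pb = Ps − 113, where Ps is the price sellers receive.
Demand in terms of Ps becomes Qd = 762 − 1.2(Ps − 113) = 897.6 - 1.2Ps. Setting this equal to supply: 897.6 - 1.2Ps = -47 + 2.5Ps, so Ps = 9446/37.
Buyers pay Pb = 9446/37 − 113 = 5265/37; Q' = -47 + 2.5·(9446/37) = 21876/37.
ΔCS = ½(18486/37 + 21876/37)(8090/37 − 5265/37) = 57011325/1369; ΔPS = ½(18486/37 + 21876/37)(9446/37 − 8090/37) = 27365436/1369.
Government spending = 113 × 21876/37 = 2471988/37.
Net change = 57011325/1369 + 27365436/1369 − 2471988/37 = -191535/37. The loss equals the DWL triangle ½·113·3390/37.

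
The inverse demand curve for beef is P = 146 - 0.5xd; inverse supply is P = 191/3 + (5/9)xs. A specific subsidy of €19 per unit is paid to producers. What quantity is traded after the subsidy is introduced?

x' = 96

Pre-subsidy: 146 - 0.5x = 191/3 + (5/9)x gives x* = 78 and P* = 107.
With the subsidy, sellers receive Ps = Pb + 19 for each unit, where Pb is the price buyers pay.
On the curves, Pb = 146 - 0.5x and Ps = 191/3 + (5/9)x; the wedge Ps − Pb = 19 gives 191/3 + (5/9)x − (146 - 0.5x) = 19, so x' = 96.
Then Pb = 146 − 0.5·96 = 98 and Ps = 191/3 + (5/9)·96 = 117.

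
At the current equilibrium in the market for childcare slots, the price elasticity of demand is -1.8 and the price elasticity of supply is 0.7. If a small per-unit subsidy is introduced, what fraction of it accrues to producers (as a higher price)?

For a small subsidy around the equilibrium, the benefit split depends on the relative slopes, which at a point are proportional to the elasticities.
Buyer share = εs/(εs + |εd|) = 0.7/(0.7 + 1.8) = 0.28; seller share = |εd|/(εs + |εd|) = 0.72.
So producers capture 0.72 of the subsidy.

Producer share = 0.72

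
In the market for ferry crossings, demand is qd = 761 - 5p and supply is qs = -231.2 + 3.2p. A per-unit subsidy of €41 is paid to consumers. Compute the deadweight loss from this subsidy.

Deadweight loss = €1640

Pre-subsidy: 761 - 5p = -231.2 + 3.2p gives p* = 121, q* = 156.
With the rebate, buyers effectively pay pb = ps − 41, where ps is the price sellers receive.
Demand in terms of ps becomes qd = 761 − 5(ps − 41) = 966 - 5ps. Setting this equal to supply: 966 - 5ps = -231.2 + 3.2ps, so ps = 146.
Buyers pay pb = 146 − 41 = 105; q' = -231.2 + 3.2·146 = 236.
The subsidy expands output by 236 − 156 = 80 past the efficient level; on those units the gap between marginal cost and willingness to pay runs from 0 up to 41.
DWL = ½ × 41 × 80 = 1640.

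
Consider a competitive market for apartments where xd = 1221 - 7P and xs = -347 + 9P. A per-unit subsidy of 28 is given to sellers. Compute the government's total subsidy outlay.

Government cost = 18067

Pre-subsidy: 1221 - 7P = -347 + 9P gives P* = 98, x* = 535.
With the subsidy, sellers receive Ps = Pb + 28 for each unit, where Pb is the price buyers pay.
Supply in terms of Pb becomes xs = -347 + 9(Pb + 28) = -95 + 9Pb. Setting this equal to demand: 1221 - 7Pb = -95 + 9Pb, so Pb = 82.25.
Sellers receive Ps = 82.25 + 28 = 110.25; x' = 1221 − 7·82.25 = 645.25.
Government outlay = subsidy × quantity = 28 × 645.25 = 18067.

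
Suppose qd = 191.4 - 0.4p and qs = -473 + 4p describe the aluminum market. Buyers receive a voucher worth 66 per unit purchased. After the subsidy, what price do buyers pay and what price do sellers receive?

Pre-subsidy: 191.4 - 0.4p = -473 + 4p gives p* = 151, q* = 131.
With the rebate, buyers effectively pay pb = ps − 66, where ps is the price sellers receive.
Demand in terms of ps becomes qd = 191.4 − 0.4(ps − 66) = 217.8 - 0.4ps. Setting this equal to supply: 217.8 - 0.4ps = -473 + 4ps, so ps = 157.
Buyers pay pb = 157 − 66 = 91; q' = -473 + 4·157 = 155.

Buyers pay 91; sellers receive 157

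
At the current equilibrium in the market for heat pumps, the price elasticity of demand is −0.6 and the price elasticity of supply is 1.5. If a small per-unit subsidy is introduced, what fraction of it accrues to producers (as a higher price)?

Producer share = 2/7

For a small subsidy around the equilibrium, the benefit split depends on the relative slopes, which at a point are proportional to the elasticities.
Buyer share = εs/(εs + |εd|) = 1.5/(1.5 + 0.6) = 5/7; seller share = |εd|/(εs + |εd|) = 2/7.
So producers capture 2/7 of the subsidy.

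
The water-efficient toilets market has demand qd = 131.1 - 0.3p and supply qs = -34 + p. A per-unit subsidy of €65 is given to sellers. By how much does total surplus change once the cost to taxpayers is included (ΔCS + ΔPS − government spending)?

Net change in total surplus = -€487.5

Pre-subsidy: 131.1 - 0.3p = -34 + p gives p* = 127, q* = 93.
With the subsidy, sellers receive ps = pb + 65 for each unit, where pb is the price buyers pay.
Supply in terms of pb becomes qs = -34 + 1(pb + 65) = 31 + pb. Setting this equal to demand: 131.1 - 0.3pb = 31 + pb, so pb = 77.
Sellers receive ps = 77 + 65 = 142; q' = 131.1 − 0.3·77 = 108.
ΔCS = ½(93 + 108)(127 − 77) = 5025; ΔPS = ½(93 + 108)(142 − 127) = 1507.5.
Government spending = 65 × 108 = 7020.
Net change = 5025 + 1507.5 − 7020 = -487.5. The loss equals the DWL triangle ½·65·15.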